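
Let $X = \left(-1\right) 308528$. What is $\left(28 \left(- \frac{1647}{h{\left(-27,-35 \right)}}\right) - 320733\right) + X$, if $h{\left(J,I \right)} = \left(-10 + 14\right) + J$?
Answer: $- \frac{14426887}{23} \approx -6.2726 \cdot 10^{5}$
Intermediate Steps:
$h{\left(J,I \right)} = 4 + J$
$X = -308528$
$\left(28 \left(- \frac{1647}{h{\left(-27,-35 \right)}}\right) - 320733\right) + X = \left(28 \left(- \frac{1647}{4 - 27}\right) - 320733\right) - 308528 = \left(28 \left(- \frac{1647}{-23}\right) - 320733\right) - 308528 = \left(28 \left(\left(-1647\right) \left(- \frac{1}{23}\right)\right) - 320733\right) - 308528 = \left(28 \cdot \frac{1647}{23} - 320733\right) - 308528 = \left(\frac{46116}{23} - 320733\right) - 308528 = - \frac{7330743}{23} - 308528 = - \frac{14426887}{23}$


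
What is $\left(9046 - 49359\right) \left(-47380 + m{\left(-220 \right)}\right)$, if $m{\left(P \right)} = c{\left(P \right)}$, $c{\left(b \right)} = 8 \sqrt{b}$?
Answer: $1910029940 - 645008 i \sqrt{55} \approx 1.91 \cdot 10^{9} - 4.7835 \cdot 10^{6} i$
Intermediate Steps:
$m{\left(P \right)} = 8 \sqrt{P}$
$\left(9046 - 49359\right) \left(-47380 + m{\left(-220 \right)}\right) = \left(9046 - 49359\right) \left(-47380 + 8 \sqrt{-220}\right) = - 40313 \left(-47380 + 8 \cdot 2 i \sqrt{55}\right) = - 40313 \left(-47380 + 16 i \sqrt{55}\right) = 1910029940 - 645008 i \sqrt{55}$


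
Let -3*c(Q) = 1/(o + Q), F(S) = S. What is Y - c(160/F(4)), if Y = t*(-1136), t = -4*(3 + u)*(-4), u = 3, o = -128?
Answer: -28790785/264 ≈ -1.0906e+5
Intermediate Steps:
t = 96 (t = -4*(3 + 3)*(-4) = -4*6*(-4) = -24*(-4) = 96)
c(Q) = -1/(3*(-128 + Q))
Y = -109056 (Y = 96*(-1136) = -109056)
Y - c(160/F(4)) = -109056 - (-1)/(-384 + 3*(160/4)) = -109056 - (-1)/(-384 + 3*(160*(¼))) = -109056 - (-1)/(-384 + 3*40) = -109056 - (-1)/(-384 + 120) = -109056 - (-1)/(-264) = -109056 - (-1)*(-1)/264 = -109056 - 1*1/264 = -109056 - 1/264 = -28790785/264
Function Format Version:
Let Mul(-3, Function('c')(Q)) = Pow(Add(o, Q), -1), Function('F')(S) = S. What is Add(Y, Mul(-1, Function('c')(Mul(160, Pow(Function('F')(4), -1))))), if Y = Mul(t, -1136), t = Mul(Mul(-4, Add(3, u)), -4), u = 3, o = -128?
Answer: Rational(-28790785, 264) ≈ -1.0906e+5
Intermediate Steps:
t = 96 (t = Mul(Mul(-4, Add(3, 3)), -4) = Mul(Mul(-4, 6), -4) = Mul(-24, -4) = 96)
Function('c')(Q) = Mul(Rational(-1, 3), Pow(Add(-128, Q), -1))
Y = -109056 (Y = Mul(96, -1136) = -109056)
Add(Y, Mul(-1, Function('c')(Mul(160, Pow(Function('F')(4), -1))))) = Add(-109056, Mul(-1, Mul(-1, Pow(Add(-384, Mul(3, Mul(160, Pow(4, -1)))), -1)))) = Add(-109056, Mul(-1, Mul(-1, Pow(Add(-384, Mul(3, Mul(160, Rational(1, 4)))), -1)))) = Add(-109056, Mul(-1, Mul(-1, Pow(Add(-384, Mul(3, 40)), -1)))) = Add(-109056, Mul(-1, Mul(-1, Pow(Add(-384, 120), -1)))) = Add(-109056, Mul(-1, Mul(-1, Pow(-264, -1)))) = Add(-109056, Mul(-1, Mul(-1, Rational(-1, 264)))) = Add(-109056, Mul(-1, Rational(1, 264))) = Add(-109056, Rational(-1, 264)) = Rational(-28790785, 264)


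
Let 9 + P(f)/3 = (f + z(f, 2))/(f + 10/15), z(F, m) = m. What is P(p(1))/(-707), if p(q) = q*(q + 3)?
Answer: 162/4949 ≈ 0.032734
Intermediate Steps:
p(q) = q*(3 + q)
P(f) = -27 + 3*(2 + f)/(⅔ + f) (P(f) = -27 + 3*((f + 2)/(f + 10/15)) = -27 + 3*((2 + f)/(f + 10*(1/15))) = -27 + 3*((2 + f)/(f + ⅔)) = -27 + 3*((2 + f)/(⅔ + f)) = -27 + 3*(2 + f)/(⅔ + f))
P(p(1))/(-707) = (36*(-1 - 2*(3 + 1))/(2 + 3*(1*(3 + 1))))/(-707) = (36*(-1 - 2*4)/(2 + 3*(1*4)))*(-1/707) = (36*(-1 - 2*4)/(2 + 3*4))*(-1/707) = (36*(-1 - 8)/(2 + 12))*(-1/707) = (36*(-9)/14)*(-1/707) = (36*(1/14)*(-9))*(-1/707) = -162/7*(-1/707) = 162/4949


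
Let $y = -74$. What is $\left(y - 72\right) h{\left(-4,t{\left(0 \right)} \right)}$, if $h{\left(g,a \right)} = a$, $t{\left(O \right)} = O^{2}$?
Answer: $0$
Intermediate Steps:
$\left(y - 72\right) h{\left(-4,t{\left(0 \right)} \right)} = \left(-74 - 72\right) 0^{2} = \left(-146\right) 0 = 0$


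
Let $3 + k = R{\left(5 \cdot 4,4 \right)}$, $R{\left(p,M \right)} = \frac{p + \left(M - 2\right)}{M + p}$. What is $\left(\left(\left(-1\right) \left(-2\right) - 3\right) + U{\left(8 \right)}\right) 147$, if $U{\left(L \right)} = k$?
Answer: $- \frac{1813}{4} \approx -453.25$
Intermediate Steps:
$R{\left(p,M \right)} = \frac{-2 + M + p}{M + p}$ ($R{\left(p,M \right)} = \frac{p + \left(M - 2\right)}{M + p} = \frac{p + \left(-2 + M\right)}{M + p} = \frac{-2 + M + p}{M + p}$)
$k = - \frac{25}{12}$ ($k = -3 + \frac{-2 + 4 + 5 \cdot 4}{4 + 5 \cdot 4} = -3 + \frac{-2 + 4 + 20}{4 + 20} = -3 + \frac{1}{24} \cdot 22 = -3 + \frac{11}{12} = - \frac{25}{12} \approx -2.0833$)
$U{\left(L \right)} = - \frac{25}{12}$
$\left(\left(\left(-1\right) \left(-2\right) - 3\right) + U{\left(8 \right)}\right) 147 = \left(\left(\left(-1\right) \left(-2\right) - 3\right) - \frac{25}{12}\right) 147 = \left(\left(2 - 3\right) - \frac{25}{12}\right) 147 = \left(-1 - \frac{25}{12}\right) 147 = \left(- \frac{37}{12}\right) 147 = - \frac{1813}{4}$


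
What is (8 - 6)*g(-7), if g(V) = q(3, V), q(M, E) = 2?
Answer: 4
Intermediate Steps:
g(V) = 2
(8 - 6)*g(-7) = (8 - 6)*2 = 2*2 = 4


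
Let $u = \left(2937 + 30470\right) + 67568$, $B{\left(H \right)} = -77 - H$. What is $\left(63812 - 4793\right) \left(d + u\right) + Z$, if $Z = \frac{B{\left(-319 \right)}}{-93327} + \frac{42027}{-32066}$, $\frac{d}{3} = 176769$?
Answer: $\frac{111498069200107052555}{2992623582} \approx 3.7258 \cdot 10^{10}$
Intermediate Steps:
$d = 530307$ ($d = 3 \cdot 176769 = 530307$)
$u = 100975$ ($u = 33407 + 67568 = 100975$)
$Z = - \frac{3930013801}{2992623582}$ ($Z = \frac{-77 - -319}{-93327} + \frac{42027}{-32066} = \left(-77 + 319\right) \left(- \frac{1}{93327}\right) + 42027 \left(- \frac{1}{32066}\right) = 242 \left(- \frac{1}{93327}\right) - \frac{42027}{32066} = - \frac{242}{93327} - \frac{42027}{32066} = - \frac{3930013801}{2992623582} \approx -1.3132$)
$\left(63812 - 4793\right) \left(d + u\right) + Z = \left(63812 - 4793\right) \left(530307 + 100975\right) - \frac{3930013801}{2992623582} = 59019 \cdot 631282 - \frac{3930013801}{2992623582} = 37257632358 - \frac{3930013801}{2992623582} = \frac{111498069200107052555}{2992623582}$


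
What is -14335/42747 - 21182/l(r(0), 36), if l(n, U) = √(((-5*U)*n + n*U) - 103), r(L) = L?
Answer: -14335/42747 + 21182*I*√103/103 ≈ -0.33535 + 2087.1*I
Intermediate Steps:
l(n, U) = √(-103 - 4*U*n) (l(n, U) = √((-5*U*n + U*n) - 103) = √(-4*U*n - 103) = √(-103 - 4*U*n))
-14335/42747 - 21182/l(r(0), 36) = -14335/42747 - 21182/√(-103 - 4*36*0) = -14335*1/42747 - 21182/√(-103 + 0) = -14335/42747 - 21182*(-I*√103/103) = -14335/42747 - (-21182)*I*√103/103 = -14335/42747 + 21182*I*√103/103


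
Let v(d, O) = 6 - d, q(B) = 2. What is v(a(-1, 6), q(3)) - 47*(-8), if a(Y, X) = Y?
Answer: 383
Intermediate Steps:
v(a(-1, 6), q(3)) - 47*(-8) = (6 - 1*(-1)) - 47*(-8) = (6 + 1) + 376 = 7 + 376 = 383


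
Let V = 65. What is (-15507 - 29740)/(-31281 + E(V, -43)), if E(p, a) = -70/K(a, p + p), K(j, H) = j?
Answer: 1945621/1345013 ≈ 1.4465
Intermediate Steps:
E(p, a) = -70/a
(-15507 - 29740)/(-31281 + E(V, -43)) = (-15507 - 29740)/(-31281 - 70/(-43)) = -45247/(-31281 - 70*(-1/43)) = -45247/(-31281 + 70/43) = -45247/(-1345013/43) = -45247*(-43/1345013) = 1945621/1345013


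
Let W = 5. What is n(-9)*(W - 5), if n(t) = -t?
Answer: 0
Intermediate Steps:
n(-9)*(W - 5) = (-1*(-9))*(5 - 5) = 9*0 = 0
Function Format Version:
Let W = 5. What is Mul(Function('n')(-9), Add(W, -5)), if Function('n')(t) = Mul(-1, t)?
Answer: 0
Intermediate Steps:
Mul(Function('n')(-9), Add(W, -5)) = Mul(Mul(-1, -9), Add(5, -5)) = Mul(9, 0) = 0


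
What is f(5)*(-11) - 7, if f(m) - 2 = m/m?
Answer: -40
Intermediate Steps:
f(m) = 3 (f(m) = 2 + m/m = 2 + 1 = 3)
f(5)*(-11) - 7 = 3*(-11) - 7 = -33 - 7 = -40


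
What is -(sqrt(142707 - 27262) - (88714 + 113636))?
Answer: 202350 - sqrt(115445) ≈ 2.0201e+5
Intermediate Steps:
-(sqrt(142707 - 27262) - (88714 + 113636)) = -(sqrt(115445) - 1*202350) = -(sqrt(115445) - 202350) = -(-202350 + sqrt(115445)) = 202350 - sqrt(115445)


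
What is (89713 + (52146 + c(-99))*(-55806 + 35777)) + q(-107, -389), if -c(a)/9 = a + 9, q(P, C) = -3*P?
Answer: -1060565690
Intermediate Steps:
c(a) = -81 - 9*a (c(a) = -9*(a + 9) = -9*(9 + a) = -81 - 9*a)
(89713 + (52146 + c(-99))*(-55806 + 35777)) + q(-107, -389) = (89713 + (52146 + (-81 - 9*(-99)))*(-55806 + 35777)) - 3*(-107) = (89713 + (52146 + (-81 + 891))*(-20029)) + 321 = (89713 + (52146 + 810)*(-20029)) + 321 = (89713 + 52956*(-20029)) + 321 = (89713 - 1060655724) + 321 = -1060566011 + 321 = -1060565690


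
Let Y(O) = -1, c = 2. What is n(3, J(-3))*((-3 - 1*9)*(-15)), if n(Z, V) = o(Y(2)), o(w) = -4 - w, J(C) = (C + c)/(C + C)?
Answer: -540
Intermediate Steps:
J(C) = (2 + C)/(2*C) (J(C) = (C + 2)/(C + C) = (2 + C)/((2*C)) = (2 + C)*(1/(2*C)) = (2 + C)/(2*C))
n(Z, V) = -3 (n(Z, V) = -4 - 1*(-1) = -4 + 1 = -3)
n(3, J(-3))*((-3 - 1*9)*(-15)) = -3*(-3 - 1*9)*(-15) = -3*(-3 - 9)*(-15) = -(-36)*(-15) = -3*180 = -540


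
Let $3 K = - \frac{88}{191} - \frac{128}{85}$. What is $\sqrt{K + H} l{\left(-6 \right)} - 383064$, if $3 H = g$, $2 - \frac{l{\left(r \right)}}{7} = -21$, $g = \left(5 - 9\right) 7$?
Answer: $-383064 + \frac{322 i \sqrt{5923843035}}{48705} \approx -3.8306 \cdot 10^{5} + 508.84 i$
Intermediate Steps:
$g = -28$ ($g = \left(-4\right) 7 = -28$)
$l{\left(r \right)} = 161$ ($l{\left(r \right)} = 14 - -147 = 14 + 147 = 161$)
$K = - \frac{31928}{48705}$ ($K = \frac{- \frac{88}{191} - \frac{128}{85}}{3} = \frac{1}{3} \left(- \frac{31928}{16235}\right) = - \frac{31928}{48705} \approx -0.65554$)
$H = - \frac{28}{3}$ ($H = \frac{1}{3} \left(-28\right) = - \frac{28}{3} \approx -9.3333$)
$\sqrt{K + H} l{\left(-6 \right)} - 383064 = \sqrt{- \frac{31928}{48705} - \frac{28}{3}} \cdot 161 - 383064 = \sqrt{- \frac{486508}{48705}} \cdot 161 - 383064 = \frac{2 i \sqrt{5923843035}}{48705} \cdot 161 - 383064 = \frac{322 i \sqrt{5923843035}}{48705} - 383064 = -383064 + \frac{322 i \sqrt{5923843035}}{48705}$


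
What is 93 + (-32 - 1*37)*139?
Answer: -9498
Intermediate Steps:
93 + (-32 - 1*37)*139 = 93 + (-32 - 37)*139 = 93 - 69*139 = 93 - 9591 = -9498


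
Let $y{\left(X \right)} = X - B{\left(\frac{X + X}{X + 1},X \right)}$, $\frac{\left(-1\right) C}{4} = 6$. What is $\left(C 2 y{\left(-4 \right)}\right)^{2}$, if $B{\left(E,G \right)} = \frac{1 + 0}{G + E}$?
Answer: $24336$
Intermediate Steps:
$C = -24$ ($C = \left(-4\right) 6 = -24$)
$B{\left(E,G \right)} = \frac{1}{E + G}$ ($B{\left(E,G \right)} = 1 \frac{1}{E + G} = \frac{1}{E + G}$)
$y{\left(X \right)} = X - \frac{1}{X + \frac{2 X}{1 + X}}$ ($y{\left(X \right)} = X - \frac{1}{\frac{X + X}{X + 1} + X} = X - \frac{1}{\frac{2 X}{1 + X} + X} = X - \frac{1}{X + \frac{2 X}{1 + X}}$)
$\left(C 2 y{\left(-4 \right)}\right)^{2} = \left(\left(-24\right) 2 \frac{-1 - -4 + \left(-4\right)^{2} \left(3 - 4\right)}{\left(-4\right) \left(3 - 4\right)}\right)^{2} = \left(- 48 \left(- \frac{-1 + 4 + 16 \left(-1\right)}{4 \left(-1\right)}\right)\right)^{2} = \left(- 48 \left(\left(- \frac{1}{4}\right) \left(-1\right) \left(-1 + 4 - 16\right)\right)\right)^{2} = \left(- 48 \left(\left(- \frac{1}{4}\right) \left(-1\right) \left(-13\right)\right)\right)^{2} = \left(\left(-48\right) \left(- \frac{13}{4}\right)\right)^{2} = 156^{2} = 24336$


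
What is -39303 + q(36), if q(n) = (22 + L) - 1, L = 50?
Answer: -39232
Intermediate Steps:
q(n) = 71 (q(n) = (22 + 50) - 1 = 72 - 1 = 71)
-39303 + q(36) = -39303 + 71 = -39232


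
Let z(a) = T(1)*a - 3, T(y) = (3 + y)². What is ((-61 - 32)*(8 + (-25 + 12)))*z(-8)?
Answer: -60915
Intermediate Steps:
z(a) = -3 + 16*a (z(a) = (3 + 1)²*a - 3 = 4²*a - 3 = 16*a - 3 = -3 + 16*a)
((-61 - 32)*(8 + (-25 + 12)))*z(-8) = ((-61 - 32)*(8 + (-25 + 12)))*(-3 + 16*(-8)) = (-93*(8 - 13))*(-3 - 128) = -93*(-5)*(-131) = 465*(-131) = -60915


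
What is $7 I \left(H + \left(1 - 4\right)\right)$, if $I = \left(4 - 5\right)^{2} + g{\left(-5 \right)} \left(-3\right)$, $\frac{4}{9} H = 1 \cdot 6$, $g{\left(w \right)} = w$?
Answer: $1176$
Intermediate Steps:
$H = \frac{27}{2}$ ($H = \frac{9 \cdot 1 \cdot 6}{4} = \frac{9}{4} \cdot 6 = \frac{27}{2} \approx 13.5$)
$I = 16$ ($I = \left(4 - 5\right)^{2} - -15 = \left(-1\right)^{2} + 15 = 1 + 15 = 16$)
$7 I \left(H + \left(1 - 4\right)\right) = 7 \cdot 16 \left(\frac{27}{2} + \left(1 - 4\right)\right) = 112 \left(\frac{27}{2} - 3\right) = 112 \cdot \frac{21}{2} = 1176$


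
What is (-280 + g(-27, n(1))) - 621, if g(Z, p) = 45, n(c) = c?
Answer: -856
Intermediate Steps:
(-280 + g(-27, n(1))) - 621 = (-280 + 45) - 621 = -235 - 621 = -856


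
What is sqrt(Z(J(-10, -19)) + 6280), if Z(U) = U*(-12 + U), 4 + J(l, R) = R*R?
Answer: sqrt(129445) ≈ 359.78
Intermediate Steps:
J(l, R) = -4 + R**2 (J(l, R) = -4 + R*R = -4 + R**2)
sqrt(Z(J(-10, -19)) + 6280) = sqrt((-4 + (-19)**2)*(-12 + (-4 + (-19)**2)) + 6280) = sqrt((-4 + 361)*(-12 + (-4 + 361)) + 6280) = sqrt(357*(-12 + 357) + 6280) = sqrt(357*345 + 6280) = sqrt(123165 + 6280) = sqrt(129445)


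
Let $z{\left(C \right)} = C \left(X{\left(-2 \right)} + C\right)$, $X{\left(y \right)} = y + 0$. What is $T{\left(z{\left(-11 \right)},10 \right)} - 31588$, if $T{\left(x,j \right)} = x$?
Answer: $-31445$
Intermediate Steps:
$X{\left(y \right)} = y$
$z{\left(C \right)} = C \left(-2 + C\right)$
$T{\left(z{\left(-11 \right)},10 \right)} - 31588 = - 11 \left(-2 - 11\right) - 31588 = \left(-11\right) \left(-13\right) - 31588 = 143 - 31588 = -31445$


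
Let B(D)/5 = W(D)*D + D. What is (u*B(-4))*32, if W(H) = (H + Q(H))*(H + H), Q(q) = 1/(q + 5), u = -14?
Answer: 224000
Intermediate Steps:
Q(q) = 1/(5 + q)
W(H) = 2*H*(H + 1/(5 + H)) (W(H) = (H + 1/(5 + H))*(H + H) = (H + 1/(5 + H))*(2*H) = 2*H*(H + 1/(5 + H)))
B(D) = 5*D + 10*D**2*(1 + D*(5 + D))/(5 + D) (B(D) = 5*((2*D*(1 + D*(5 + D))/(5 + D))*D + D) = 5*(2*D**2*(1 + D*(5 + D))/(5 + D) + D) = 5*(D + 2*D**2*(1 + D*(5 + D))/(5 + D)) = 5*D + 10*D**2*(1 + D*(5 + D))/(5 + D))
(u*B(-4))*32 = -70*(-4)*(5 - 4 + 2*(-4)*(1 - 4*(5 - 4)))/(5 - 4)*32 = -70*(-4)*(5 - 4 + 2*(-4)*(1 - 4*1))/1*32 = -70*(-4)*(5 - 4 + 2*(-4)*(1 - 4))*32 = -70*(-4)*(5 - 4 + 2*(-4)*(-3))*32 = -70*(-4)*(5 - 4 + 24)*32 = -70*(-4)*25*32 = -14*(-500)*32 = 7000*32 = 224000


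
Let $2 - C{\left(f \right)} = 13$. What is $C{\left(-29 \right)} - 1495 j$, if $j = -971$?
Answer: $1451634$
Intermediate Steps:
$C{\left(f \right)} = -11$ ($C{\left(f \right)} = 2 - 13 = -11$)
$C{\left(-29 \right)} - 1495 j = -11 - -1451645 = -11 + 1451645 = 1451634$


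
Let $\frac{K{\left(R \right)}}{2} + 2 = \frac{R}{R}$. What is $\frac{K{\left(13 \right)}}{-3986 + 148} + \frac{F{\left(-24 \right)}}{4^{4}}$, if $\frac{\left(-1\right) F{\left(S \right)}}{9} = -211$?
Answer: $\frac{3644437}{491264} \approx 7.4185$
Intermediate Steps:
$F{\left(S \right)} = 1899$ ($F{\left(S \right)} = \left(-9\right) \left(-211\right) = 1899$)
$K{\left(R \right)} = -2$ ($K{\left(R \right)} = -4 + 2 \frac{R}{R} = -4 + 2 \cdot 1 = -4 + 2 = -2$)
$\frac{K{\left(13 \right)}}{-3986 + 148} + \frac{F{\left(-24 \right)}}{4^{4}} = - \frac{2}{-3986 + 148} + \frac{1899}{4^{4}} = - \frac{2}{-3838} + \frac{1899}{256} = \left(-2\right) \left(- \frac{1}{3838}\right) + 1899 \cdot \frac{1}{256} = \frac{1}{1919} + \frac{1899}{256} = \frac{3644437}{491264}$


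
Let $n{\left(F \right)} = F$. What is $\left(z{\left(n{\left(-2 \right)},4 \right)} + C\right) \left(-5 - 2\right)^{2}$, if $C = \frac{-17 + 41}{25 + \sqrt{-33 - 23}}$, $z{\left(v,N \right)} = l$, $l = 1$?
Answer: $\frac{20923}{227} - \frac{784 i \sqrt{14}}{227} \approx 92.172 - 12.923 i$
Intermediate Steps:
$z{\left(v,N \right)} = 1$
$C = \frac{24}{25 + 2 i \sqrt{14}}$ ($C = \frac{24}{25 + \sqrt{-56}} = \frac{24}{25 + 2 i \sqrt{14}} \approx 0.88106 - 0.26373 i$)
$\left(z{\left(n{\left(-2 \right)},4 \right)} + C\right) \left(-5 - 2\right)^{2} = \left(1 + \left(\frac{200}{227} - \frac{16 i \sqrt{14}}{227}\right)\right) \left(-5 - 2\right)^{2} = \left(\frac{427}{227} - \frac{16 i \sqrt{14}}{227}\right) \left(-7\right)^{2} = \left(\frac{427}{227} - \frac{16 i \sqrt{14}}{227}\right) 49 = \frac{20923}{227} - \frac{784 i \sqrt{14}}{227}$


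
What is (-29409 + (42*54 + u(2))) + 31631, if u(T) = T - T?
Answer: 4490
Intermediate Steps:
u(T) = 0
(-29409 + (42*54 + u(2))) + 31631 = (-29409 + (42*54 + 0)) + 31631 = (-29409 + (2268 + 0)) + 31631 = (-29409 + 2268) + 31631 = -27141 + 31631 = 4490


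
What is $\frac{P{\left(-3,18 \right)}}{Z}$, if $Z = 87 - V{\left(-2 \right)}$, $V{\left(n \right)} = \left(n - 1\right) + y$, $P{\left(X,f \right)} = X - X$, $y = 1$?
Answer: $0$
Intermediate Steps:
$P{\left(X,f \right)} = 0$
$V{\left(n \right)} = n$ ($V{\left(n \right)} = \left(n - 1\right) + 1 = \left(-1 + n\right) + 1 = n$)
$Z = 89$ ($Z = 87 - -2 = 87 + 2 = 89$)
$\frac{P{\left(-3,18 \right)}}{Z} = \frac{0}{89} = 0 \cdot \frac{1}{89} = 0$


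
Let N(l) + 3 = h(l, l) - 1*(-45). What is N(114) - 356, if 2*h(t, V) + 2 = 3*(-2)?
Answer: -318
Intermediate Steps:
h(t, V) = -4 (h(t, V) = -1 + (3*(-2))/2 = -1 + (½)*(-6) = -1 - 3 = -4)
N(l) = 38 (N(l) = -3 + (-4 - 1*(-45)) = -3 + (-4 + 45) = -3 + 41 = 38)
N(114) - 356 = 38 - 356 = -318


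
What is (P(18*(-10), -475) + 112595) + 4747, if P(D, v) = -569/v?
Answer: 55738019/475 ≈ 1.1734e+5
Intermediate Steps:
(P(18*(-10), -475) + 112595) + 4747 = (-569/(-475) + 112595) + 4747 = (-569*(-1/475) + 112595) + 4747 = (569/475 + 112595) + 4747 = 53483194/475 + 4747 = 55738019/475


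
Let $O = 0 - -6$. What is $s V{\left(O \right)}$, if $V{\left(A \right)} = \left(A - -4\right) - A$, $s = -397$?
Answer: $-1588$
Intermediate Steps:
$O = 6$ ($O = 0 + 6 = 6$)
$V{\left(A \right)} = 4$ ($V{\left(A \right)} = \left(A + 4\right) - A = \left(4 + A\right) - A = 4$)
$s V{\left(O \right)} = \left(-397\right) 4 = -1588$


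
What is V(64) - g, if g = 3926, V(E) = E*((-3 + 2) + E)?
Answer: 106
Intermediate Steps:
V(E) = E*(-1 + E)
V(64) - g = 64*(-1 + 64) - 1*3926 = 64*63 - 3926 = 4032 - 3926 = 106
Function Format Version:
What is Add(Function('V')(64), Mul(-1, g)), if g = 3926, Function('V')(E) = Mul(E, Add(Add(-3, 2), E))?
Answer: 106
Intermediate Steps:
Function('V')(E) = Mul(E, Add(-1, E))
Add(Function('V')(64), Mul(-1, g)) = Add(Mul(64, Add(-1, 64)), Mul(-1, 3926)) = Add(Mul(64, 63), -3926) = Add(4032, -3926) = 106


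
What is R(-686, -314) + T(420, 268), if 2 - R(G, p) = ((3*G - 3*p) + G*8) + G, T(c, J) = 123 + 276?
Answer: 7691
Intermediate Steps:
T(c, J) = 399
R(G, p) = 2 - 12*G + 3*p (R(G, p) = 2 - (((3*G - 3*p) + G*8) + G) = 2 - (((-3*p + 3*G) + 8*G) + G) = 2 - ((-3*p + 11*G) + G) = 2 - (-3*p + 12*G) = 2 + (-12*G + 3*p) = 2 - 12*G + 3*p)
R(-686, -314) + T(420, 268) = (2 - 12*(-686) + 3*(-314)) + 399 = (2 + 8232 - 942) + 399 = 7292 + 399 = 7691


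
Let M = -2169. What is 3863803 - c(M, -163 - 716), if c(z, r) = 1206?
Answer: 3862597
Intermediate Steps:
3863803 - c(M, -163 - 716) = 3863803 - 1*1206 = 3863803 - 1206 = 3862597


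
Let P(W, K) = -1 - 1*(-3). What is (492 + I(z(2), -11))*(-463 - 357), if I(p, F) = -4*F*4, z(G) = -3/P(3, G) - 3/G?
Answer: -547760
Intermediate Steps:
P(W, K) = 2 (P(W, K) = -1 + 3 = 2)
z(G) = -3/2 - 3/G
I(p, F) = -16*F
(492 + I(z(2), -11))*(-463 - 357) = (492 - 16*(-11))*(-463 - 357) = (492 + 176)*(-820) = 668*(-820) = -547760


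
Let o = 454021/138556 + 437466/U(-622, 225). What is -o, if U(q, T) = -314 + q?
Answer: 1253928655/2701842 ≈ 464.10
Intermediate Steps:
o = -1253928655/2701842 (o = 454021/138556 + 437466/(-314 - 622) = 454021*(1/138556) + 437466/(-936) = 454021/138556 + 437466*(-1/936) = 454021/138556 - 72911/156 = -1253928655/2701842 ≈ -464.10)
-o = -1*(-1253928655/2701842) = 1253928655/2701842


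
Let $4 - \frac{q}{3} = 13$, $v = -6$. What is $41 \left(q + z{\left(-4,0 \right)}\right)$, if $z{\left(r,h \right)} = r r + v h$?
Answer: $-451$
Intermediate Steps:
$q = -27$ ($q = 12 - 39 = -27$)
$z{\left(r,h \right)} = r^{2} - 6 h$ ($z{\left(r,h \right)} = r r - 6 h = r^{2} - 6 h$)
$41 \left(q + z{\left(-4,0 \right)}\right) = 41 \left(-27 + \left(\left(-4\right)^{2} - 0\right)\right) = 41 \left(-27 + \left(16 + 0\right)\right) = 41 \left(-27 + 16\right) = 41 \left(-11\right) = -451$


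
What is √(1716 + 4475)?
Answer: √6191 ≈ 78.683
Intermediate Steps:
√(1716 + 4475) = √6191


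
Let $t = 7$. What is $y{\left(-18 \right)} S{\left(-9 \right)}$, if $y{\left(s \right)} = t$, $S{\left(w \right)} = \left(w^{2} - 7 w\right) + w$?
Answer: $945$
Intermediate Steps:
$S{\left(w \right)} = w^{2} - 6 w$
$y{\left(s \right)} = 7$
$y{\left(-18 \right)} S{\left(-9 \right)} = 7 \left(- 9 \left(-6 - 9\right)\right) = 7 \left(\left(-9\right) \left(-15\right)\right) = 7 \cdot 135 = 945$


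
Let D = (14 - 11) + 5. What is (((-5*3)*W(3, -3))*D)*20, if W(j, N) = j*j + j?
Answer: -28800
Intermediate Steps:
W(j, N) = j + j**2 (W(j, N) = j**2 + j = j + j**2)
D = 8 (D = 3 + 5 = 8)
(((-5*3)*W(3, -3))*D)*20 = (((-5*3)*(3*(1 + 3)))*8)*20 = (-45*4*8)*20 = (-15*12*8)*20 = -180*8*20 = -1440*20 = -28800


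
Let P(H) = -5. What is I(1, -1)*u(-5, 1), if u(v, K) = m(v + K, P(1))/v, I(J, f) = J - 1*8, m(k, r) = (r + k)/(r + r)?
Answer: 63/50 ≈ 1.2600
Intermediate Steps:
m(k, r) = (k + r)/(2*r) (m(k, r) = (k + r)/((2*r)) = (k + r)*(1/(2*r)) = (k + r)/(2*r))
I(J, f) = -8 + J (I(J, f) = J - 8 = -8 + J)
u(v, K) = (1/2 - K/10 - v/10)/v (u(v, K) = ((1/2)*((v + K) - 5)/(-5))/v = ((1/2)*(-1/5)*((K + v) - 5))/v = ((1/2)*(-1/5)*(-5 + K + v))/v = (1/2 - K/10 - v/10)/v)
I(1, -1)*u(-5, 1) = (-8 + 1)*((1/10)*(5 - 1*1 - 1*(-5))/(-5)) = -7*(-1)*(5 - 1 + 5)/(10*5) = -7*(-1)*9/(10*5) = -7*(-9/50) = 63/50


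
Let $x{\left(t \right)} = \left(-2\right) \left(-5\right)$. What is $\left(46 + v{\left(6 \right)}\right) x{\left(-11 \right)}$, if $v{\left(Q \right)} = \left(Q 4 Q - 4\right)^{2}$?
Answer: $196460$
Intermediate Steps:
$x{\left(t \right)} = 10$
$v{\left(Q \right)} = \left(-4 + 4 Q^{2}\right)^{2}$ ($v{\left(Q \right)} = \left(4 Q Q - 4\right)^{2} = \left(4 Q^{2} - 4\right)^{2} = \left(-4 + 4 Q^{2}\right)^{2}$)
$\left(46 + v{\left(6 \right)}\right) x{\left(-11 \right)} = \left(46 + 16 \left(-1 + 6^{2}\right)^{2}\right) 10 = \left(46 + 16 \left(-1 + 36\right)^{2}\right) 10 = \left(46 + 16 \cdot 35^{2}\right) 10 = \left(46 + 16 \cdot 1225\right) 10 = \left(46 + 19600\right) 10 = 19646 \cdot 10 = 196460$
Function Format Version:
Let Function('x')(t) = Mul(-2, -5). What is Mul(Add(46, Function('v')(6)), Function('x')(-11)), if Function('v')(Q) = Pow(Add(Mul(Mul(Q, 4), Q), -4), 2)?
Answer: 196460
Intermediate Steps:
Function('x')(t) = 10
Function('v')(Q) = Pow(Add(-4, Mul(4, Pow(Q, 2))), 2) (Function('v')(Q) = Pow(Add(Mul(Mul(4, Q), Q), -4), 2) = Pow(Add(Mul(4, Pow(Q, 2)), -4), 2) = Pow(Add(-4, Mul(4, Pow(Q, 2))), 2))
Mul(Add(46, Function('v')(6)), Function('x')(-11)) = Mul(Add(46, Mul(16, Pow(Add(-1, Pow(6, 2)), 2))), 10) = Mul(Add(46, Mul(16, Pow(Add(-1, 36), 2))), 10) = Mul(Add(46, Mul(16, Pow(35, 2))), 10) = Mul(Add(46, Mul(16, 1225)), 10) = Mul(Add(46, 19600), 10) = Mul(19646, 10) = 196460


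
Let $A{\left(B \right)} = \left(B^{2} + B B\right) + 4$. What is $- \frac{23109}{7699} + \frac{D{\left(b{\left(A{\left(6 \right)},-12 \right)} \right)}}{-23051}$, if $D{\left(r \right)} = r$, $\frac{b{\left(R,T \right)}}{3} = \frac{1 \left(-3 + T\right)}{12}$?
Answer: $- \frac{2130626751}{709878596} \approx -3.0014$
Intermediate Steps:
$A{\left(B \right)} = 4 + 2 B^{2}$ ($A{\left(B \right)} = \left(B^{2} + B^{2}\right) + 4 = 2 B^{2} + 4 = 4 + 2 B^{2}$)
$b{\left(R,T \right)} = - \frac{3}{4} + \frac{T}{4}$ ($b{\left(R,T \right)} = 3 \frac{1 \left(-3 + T\right)}{12} = 3 \left(-3 + T\right) \frac{1}{12} = 3 \left(- \frac{1}{4} + \frac{T}{12}\right) = - \frac{3}{4} + \frac{T}{4}$)
$- \frac{23109}{7699} + \frac{D{\left(b{\left(A{\left(6 \right)},-12 \right)} \right)}}{-23051} = - \frac{23109}{7699} + \frac{- \frac{3}{4} + \frac{1}{4} \left(-12\right)}{-23051} = \left(-23109\right) \frac{1}{7699} + \left(- \frac{3}{4} - 3\right) \left(- \frac{1}{23051}\right) = - \frac{23109}{7699} - - \frac{15}{92204} = - \frac{23109}{7699} + \frac{15}{92204} = - \frac{2130626751}{709878596}$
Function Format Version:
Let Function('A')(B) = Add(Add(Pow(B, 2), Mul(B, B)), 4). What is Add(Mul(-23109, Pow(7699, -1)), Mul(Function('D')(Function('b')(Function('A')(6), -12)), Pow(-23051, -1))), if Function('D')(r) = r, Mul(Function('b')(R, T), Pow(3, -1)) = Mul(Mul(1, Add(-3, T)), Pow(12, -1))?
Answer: Rational(-2130626751, 709878596) ≈ -3.0014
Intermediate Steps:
Function('A')(B) = Add(4, Mul(2, Pow(B, 2))) (Function('A')(B) = Add(Add(Pow(B, 2), Pow(B, 2)), 4) = Add(Mul(2, Pow(B, 2)), 4) = Add(4, Mul(2, Pow(B, 2))))
Function('b')(R, T) = Add(Rational(-3, 4), Mul(Rational(1, 4), T)) (Function('b')(R, T) = Mul(3, Mul(Mul(1, Add(-3, T)), Pow(12, -1))) = Mul(3, Mul(Add(-3, T), Rational(1, 12))) = Mul(3, Add(Rational(-1, 4), Mul(Rational(1, 12), T))) = Add(Rational(-3, 4), Mul(Rational(1, 4), T)))
Add(Mul(-23109, Pow(7699, -1)), Mul(Function('D')(Function('b')(Function('A')(6), -12)), Pow(-23051, -1))) = Add(Mul(-23109, Pow(7699, -1)), Mul(Add(Rational(-3, 4), Mul(Rational(1, 4), -12)), Pow(-23051, -1))) = Add(Mul(-23109, Rational(1, 7699)), Mul(Add(Rational(-3, 4), -3), Rational(-1, 23051))) = Add(Rational(-23109, 7699), Mul(Rational(-15, 4), Rational(-1, 23051))) = Add(Rational(-23109, 7699), Rational(15, 92204)) = Rational(-2130626751, 709878596)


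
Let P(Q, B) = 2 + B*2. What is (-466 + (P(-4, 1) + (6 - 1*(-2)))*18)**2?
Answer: 62500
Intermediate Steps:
P(Q, B) = 2 + 2*B
(-466 + (P(-4, 1) + (6 - 1*(-2)))*18)**2 = (-466 + ((2 + 2*1) + (6 - 1*(-2)))*18)**2 = (-466 + ((2 + 2) + (6 + 2))*18)**2 = (-466 + (4 + 8)*18)**2 = (-466 + 12*18)**2 = (-466 + 216)**2 = (-250)**2 = 62500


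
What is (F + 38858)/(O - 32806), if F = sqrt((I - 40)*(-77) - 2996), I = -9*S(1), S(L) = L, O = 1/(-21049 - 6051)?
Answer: -1053051800/889042601 - 27100*sqrt(777)/889042601 ≈ -1.1853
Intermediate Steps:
O = -1/27100 (O = 1/(-27100) = -1/27100 ≈ -3.6900e-5)
I = -9 (I = -9*1 = -9)
F = sqrt(777) (F = sqrt((-9 - 40)*(-77) - 2996) = sqrt(-49*(-77) - 2996) = sqrt(3773 - 2996) = sqrt(777) ≈ 27.875)
(F + 38858)/(O - 32806) = (sqrt(777) + 38858)/(-1/27100 - 32806) = (38858 + sqrt(777))/(-889042601/27100) = (38858 + sqrt(777))*(-27100/889042601) = -1053051800/889042601 - 27100*sqrt(777)/889042601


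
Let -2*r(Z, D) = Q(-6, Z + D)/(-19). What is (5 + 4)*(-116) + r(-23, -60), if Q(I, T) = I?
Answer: -19839/19 ≈ -1044.2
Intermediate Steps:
r(Z, D) = -3/19 (r(Z, D) = -(-3)/(-19) = -(-3)*(-1)/19 = -1/2*6/19 = -3/19)
(5 + 4)*(-116) + r(-23, -60) = (5 + 4)*(-116) - 3/19 = 9*(-116) - 3/19 = -1044 - 3/19 = -19839/19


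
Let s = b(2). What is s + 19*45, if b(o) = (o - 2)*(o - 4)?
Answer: 855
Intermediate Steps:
b(o) = (-4 + o)*(-2 + o) (b(o) = (-2 + o)*(-4 + o) = (-4 + o)*(-2 + o))
s = 0 (s = 8 + 2**2 - 6*2 = 8 + 4 - 12 = 0)
s + 19*45 = 0 + 19*45 = 0 + 855 = 855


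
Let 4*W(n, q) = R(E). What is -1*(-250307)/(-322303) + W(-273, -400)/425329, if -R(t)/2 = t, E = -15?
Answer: -212920817461/274169625374 ≈ -0.77660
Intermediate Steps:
R(t) = -2*t
W(n, q) = 15/2 (W(n, q) = (-2*(-15))/4 = (1/4)*30 = 15/2)
-1*(-250307)/(-322303) + W(-273, -400)/425329 = -1*(-250307)/(-322303) + (15/2)/425329 = 250307*(-1/322303) + (15/2)*(1/425329) = -250307/322303 + 15/850658 = -212920817461/274169625374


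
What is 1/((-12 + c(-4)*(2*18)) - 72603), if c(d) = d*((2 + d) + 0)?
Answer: -1/72327 ≈ -1.3826e-5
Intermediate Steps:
c(d) = d*(2 + d)
1/((-12 + c(-4)*(2*18)) - 72603) = 1/((-12 + (-4*(2 - 4))*(2*18)) - 72603) = 1/((-12 - 4*(-2)*36) - 72603) = 1/((-12 + 8*36) - 72603) = 1/((-12 + 288) - 72603) = 1/(276 - 72603) = 1/(-72327) = -1/72327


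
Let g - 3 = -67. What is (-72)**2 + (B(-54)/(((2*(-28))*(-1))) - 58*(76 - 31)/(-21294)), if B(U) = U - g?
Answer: 24532113/4732 ≈ 5184.3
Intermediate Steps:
g = -64 (g = 3 - 67 = -64)
B(U) = 64 + U (B(U) = U - 1*(-64) = U + 64 = 64 + U)
(-72)**2 + (B(-54)/(((2*(-28))*(-1))) - 58*(76 - 31)/(-21294)) = (-72)**2 + ((64 - 54)/(((2*(-28))*(-1))) - 58*(76 - 31)/(-21294)) = 5184 + (10/((-56*(-1))) - 58*45*(-1/21294)) = 5184 + (10/56 - 2610*(-1/21294)) = 5184 + (10*(1/56) + 145/1183) = 5184 + (5/28 + 145/1183) = 5184 + 1425/4732 = 24532113/4732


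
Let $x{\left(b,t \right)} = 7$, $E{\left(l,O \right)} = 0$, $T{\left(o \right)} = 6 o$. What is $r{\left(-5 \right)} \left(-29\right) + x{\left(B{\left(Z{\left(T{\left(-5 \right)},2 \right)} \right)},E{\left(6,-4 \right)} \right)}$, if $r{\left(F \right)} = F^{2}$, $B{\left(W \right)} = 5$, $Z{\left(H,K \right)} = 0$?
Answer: $-718$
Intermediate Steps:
$r{\left(-5 \right)} \left(-29\right) + x{\left(B{\left(Z{\left(T{\left(-5 \right)},2 \right)} \right)},E{\left(6,-4 \right)} \right)} = \left(-5\right)^{2} \left(-29\right) + 7 = 25 \left(-29\right) + 7 = -725 + 7 = -718$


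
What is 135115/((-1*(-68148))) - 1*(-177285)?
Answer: 12081753295/68148 ≈ 1.7729e+5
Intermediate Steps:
135115/((-1*(-68148))) - 1*(-177285) = 135115/68148 + 177285 = 12081753295/68148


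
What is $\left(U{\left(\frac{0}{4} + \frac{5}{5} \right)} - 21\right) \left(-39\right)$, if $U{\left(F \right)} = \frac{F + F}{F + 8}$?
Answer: $\frac{2431}{3} \approx 810.33$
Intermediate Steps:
$U{\left(F \right)} = \frac{2 F}{8 + F}$
$\left(U{\left(\frac{0}{4} + \frac{5}{5} \right)} - 21\right) \left(-39\right) = \left(\frac{2 \left(\frac{0}{4} + \frac{5}{5}\right)}{8 + \left(\frac{0}{4} + \frac{5}{5}\right)} - 21\right) \left(-39\right) = \left(\frac{2 \left(0 \cdot \frac{1}{4} + 5 \cdot \frac{1}{5}\right)}{8 + \left(0 \cdot \frac{1}{4} + 5 \cdot \frac{1}{5}\right)} - 21\right) \left(-39\right) = \left(\frac{2 \left(0 + 1\right)}{8 + \left(0 + 1\right)} - 21\right) \left(-39\right) = \left(2 \cdot 1 \frac{1}{8 + 1} - 21\right) \left(-39\right) = \left(2 \cdot 1 \cdot \frac{1}{9} - 21\right) \left(-39\right) = \left(\frac{2}{9} - 21\right) \left(-39\right) = \left(- \frac{187}{9}\right) \left(-39\right) = \frac{2431}{3}$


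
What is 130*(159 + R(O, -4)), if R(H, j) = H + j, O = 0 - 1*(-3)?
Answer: 20540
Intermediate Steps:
O = 3 (O = 0 + 3 = 3)
130*(159 + R(O, -4)) = 130*(159 + (3 - 4)) = 130*(159 - 1) = 130*158 = 20540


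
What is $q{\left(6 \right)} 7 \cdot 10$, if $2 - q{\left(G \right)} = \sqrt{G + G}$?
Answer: $140 - 140 \sqrt{3} \approx -102.49$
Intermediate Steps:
$q{\left(G \right)} = 2 - \sqrt{2} \sqrt{G}$ ($q{\left(G \right)} = 2 - \sqrt{G + G} = 2 - \sqrt{2 G} = 2 - \sqrt{2} \sqrt{G}$)
$q{\left(6 \right)} 7 \cdot 10 = \left(2 - \sqrt{2} \sqrt{6}\right) 7 \cdot 10 = \left(2 - 2 \sqrt{3}\right) 7 \cdot 10 = \left(14 - 14 \sqrt{3}\right) 10 = 140 - 140 \sqrt{3}$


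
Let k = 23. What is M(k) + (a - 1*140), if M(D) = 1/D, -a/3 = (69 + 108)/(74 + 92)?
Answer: -546567/3818 ≈ -143.16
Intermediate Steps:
a = -531/166 (a = -3*(69 + 108)/(74 + 92) = -531/166 ≈ -3.1988)
M(k) + (a - 1*140) = 1/23 + (-531/166 - 1*140) = 1/23 + (-531/166 - 140) = 1/23 - 23771/166 = -546567/3818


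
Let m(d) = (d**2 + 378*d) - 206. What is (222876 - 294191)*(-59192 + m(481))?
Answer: -25229892015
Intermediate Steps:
m(d) = -206 + d**2 + 378*d
(222876 - 294191)*(-59192 + m(481)) = (222876 - 294191)*(-59192 + (-206 + 481**2 + 378*481)) = -71315*(-59192 + (-206 + 231361 + 181818)) = -71315*(-59192 + 412973) = -71315*353781 = -25229892015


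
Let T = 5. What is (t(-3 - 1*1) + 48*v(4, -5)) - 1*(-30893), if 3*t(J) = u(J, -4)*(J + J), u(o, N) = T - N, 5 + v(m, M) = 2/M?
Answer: 153049/5 ≈ 30610.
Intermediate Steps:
v(m, M) = -5 + 2/M
u(o, N) = 5 - N
t(J) = 6*J (t(J) = ((5 - 1*(-4))*(J + J))/3 = ((5 + 4)*(2*J))/3 = (9*(2*J))/3 = (18*J)/3 = 6*J)
(t(-3 - 1*1) + 48*v(4, -5)) - 1*(-30893) = (6*(-3 - 1*1) + 48*(-5 + 2/(-5))) - 1*(-30893) = (6*(-3 - 1) + 48*(-5 + 2*(-⅕))) + 30893 = (6*(-4) + 48*(-5 - ⅖)) + 30893 = (-24 + 48*(-27/5)) + 30893 = (-24 - 1296/5) + 30893 = -1416/5 + 30893 = 153049/5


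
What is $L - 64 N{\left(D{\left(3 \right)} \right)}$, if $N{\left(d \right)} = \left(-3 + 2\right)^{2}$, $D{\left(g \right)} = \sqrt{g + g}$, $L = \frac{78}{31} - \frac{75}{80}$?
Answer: $- \frac{30961}{496} \approx -62.421$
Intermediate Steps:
$L = \frac{783}{496}$ ($L = 78 \cdot \frac{1}{31} - \frac{15}{16} = \frac{78}{31} - \frac{15}{16} = \frac{783}{496} \approx 1.5786$)
$D{\left(g \right)} = \sqrt{2} \sqrt{g}$ ($D{\left(g \right)} = \sqrt{2 g} = \sqrt{2} \sqrt{g}$)
$N{\left(d \right)} = 1$ ($N{\left(d \right)} = \left(-1\right)^{2} = 1$)
$L - 64 N{\left(D{\left(3 \right)} \right)} = \frac{783}{496} - 64 = - \frac{30961}{496}$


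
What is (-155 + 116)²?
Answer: 1521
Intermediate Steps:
(-155 + 116)² = (-39)² = 1521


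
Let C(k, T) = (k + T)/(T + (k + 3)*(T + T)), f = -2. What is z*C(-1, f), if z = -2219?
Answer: -6657/10 ≈ -665.70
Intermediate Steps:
C(k, T) = (T + k)/(T + 2*T*(3 + k)) (C(k, T) = (T + k)/(T + (3 + k)*(2*T)) = (T + k)/(T + 2*T*(3 + k)))
z*C(-1, f) = -2219*(-2 - 1)/((-2)*(7 + 2*(-1))) = -(-2219)*(-3)/(2*(7 - 2)) = -(-2219)*(-3)/(2*5) = -2219*3/10 = -6657/10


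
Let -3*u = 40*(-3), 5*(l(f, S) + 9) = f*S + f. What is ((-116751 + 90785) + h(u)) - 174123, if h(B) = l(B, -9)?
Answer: -200162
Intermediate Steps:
l(f, S) = -9 + f/5 + S*f/5 (l(f, S) = -9 + (f*S + f)/5 = -9 + (S*f + f)/5 = -9 + (f + S*f)/5 = -9 + (f/5 + S*f/5) = -9 + f/5 + S*f/5)
u = 40 (u = -40*(-3)/3 = -⅓*(-120) = 40)
h(B) = -9 - 8*B/5 (h(B) = -9 + B/5 + (⅕)*(-9)*B = -9 + B/5 - 9*B/5 = -9 - 8*B/5)
((-116751 + 90785) + h(u)) - 174123 = ((-116751 + 90785) + (-9 - 8/5*40)) - 174123 = (-25966 + (-9 - 64)) - 174123 = (-25966 - 73) - 174123 = -26039 - 174123 = -200162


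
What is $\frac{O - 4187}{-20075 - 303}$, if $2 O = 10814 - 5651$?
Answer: $\frac{3211}{40756} \approx 0.078786$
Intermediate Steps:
$O = \frac{5163}{2}$ ($O = \frac{10814 - 5651}{2} = \frac{1}{2} \cdot 5163 = \frac{5163}{2} \approx 2581.5$)
$\frac{O - 4187}{-20075 - 303} = \frac{\frac{5163}{2} - 4187}{-20075 - 303} = - \frac{3211}{2 \left(-20378\right)} = \left(- \frac{3211}{2}\right) \left(- \frac{1}{20378}\right) = \frac{3211}{40756}$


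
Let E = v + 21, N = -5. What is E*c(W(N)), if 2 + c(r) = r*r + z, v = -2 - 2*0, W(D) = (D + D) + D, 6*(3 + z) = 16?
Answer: 12692/3 ≈ 4230.7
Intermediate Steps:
z = -⅓ (z = -3 + (⅙)*16 = -3 + 8/3 = -⅓ ≈ -0.33333)
W(D) = 3*D (W(D) = 2*D + D = 3*D)
v = -2 (v = -2 + 0 = -2)
c(r) = -7/3 + r² (c(r) = -2 + (r*r - ⅓) = -2 + (r² - ⅓) = -2 + (-⅓ + r²) = -7/3 + r²)
E = 19 (E = -2 + 21 = 19)
E*c(W(N)) = 19*(-7/3 + (3*(-5))²) = 19*(-7/3 + (-15)²) = 19*(-7/3 + 225) = 19*(668/3) = 12692/3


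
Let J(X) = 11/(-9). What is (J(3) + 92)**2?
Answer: 667489/81 ≈ 8240.6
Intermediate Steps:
J(X) = -11/9 (J(X) = 11*(-1/9) = -11/9)
(J(3) + 92)**2 = (-11/9 + 92)**2 = (817/9)**2 = 667489/81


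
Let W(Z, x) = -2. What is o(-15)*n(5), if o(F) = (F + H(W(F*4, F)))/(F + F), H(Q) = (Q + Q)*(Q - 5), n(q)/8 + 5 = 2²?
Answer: 52/15 ≈ 3.4667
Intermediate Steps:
n(q) = -8 (n(q) = -40 + 8*2² = -40 + 8*4 = -40 + 32 = -8)
H(Q) = 2*Q*(-5 + Q) (H(Q) = (2*Q)*(-5 + Q) = 2*Q*(-5 + Q))
o(F) = (28 + F)/(2*F) (o(F) = (F + 2*(-2)*(-5 - 2))/(F + F) = (F + 2*(-2)*(-7))/((2*F)) = (F + 28)*(1/(2*F)) = (28 + F)*(1/(2*F)) = (28 + F)/(2*F))
o(-15)*n(5) = ((½)*(28 - 15)/(-15))*(-8) = ((½)*(-1/15)*13)*(-8) = -13/30*(-8) = 52/15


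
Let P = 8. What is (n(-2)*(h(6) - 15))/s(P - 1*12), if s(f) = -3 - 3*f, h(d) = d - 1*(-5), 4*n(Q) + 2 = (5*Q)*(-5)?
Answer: -16/3 ≈ -5.3333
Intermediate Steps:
n(Q) = -1/2 - 25*Q/4 (n(Q) = -1/2 + ((5*Q)*(-5))/4 = -1/2 + (-25*Q)/4 = -1/2 - 25*Q/4)
h(d) = 5 + d (h(d) = d + 5 = 5 + d)
(n(-2)*(h(6) - 15))/s(P - 1*12) = ((-1/2 - 25/4*(-2))*((5 + 6) - 15))/(-3 - 3*(8 - 1*12)) = ((-1/2 + 25/2)*(11 - 15))/(-3 - 3*(8 - 12)) = (12*(-4))/(-3 - 3*(-4)) = -48/(-3 + 12) = -48/9 = -48*1/9 = -16/3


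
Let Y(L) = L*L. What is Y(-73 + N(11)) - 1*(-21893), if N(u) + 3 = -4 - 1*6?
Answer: 29289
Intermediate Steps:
N(u) = -13 (N(u) = -3 + (-4 - 1*6) = -3 + (-4 - 6) = -3 - 10 = -13)
Y(L) = L²
Y(-73 + N(11)) - 1*(-21893) = (-73 - 13)² - 1*(-21893) = (-86)² + 21893 = 7396 + 21893 = 29289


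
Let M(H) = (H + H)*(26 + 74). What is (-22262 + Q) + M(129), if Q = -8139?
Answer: -4601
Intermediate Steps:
M(H) = 200*H (M(H) = (2*H)*100 = 200*H)
(-22262 + Q) + M(129) = (-22262 - 8139) + 200*129 = -30401 + 25800 = -4601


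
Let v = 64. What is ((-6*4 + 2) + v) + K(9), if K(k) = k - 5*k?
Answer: 6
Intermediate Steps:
K(k) = -4*k
((-6*4 + 2) + v) + K(9) = ((-6*4 + 2) + 64) - 4*9 = ((-24 + 2) + 64) - 36 = (-22 + 64) - 36 = 42 - 36 = 6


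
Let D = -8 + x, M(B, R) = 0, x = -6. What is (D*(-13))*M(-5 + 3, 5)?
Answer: 0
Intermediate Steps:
D = -14 (D = -8 - 6 = -14)
(D*(-13))*M(-5 + 3, 5) = -14*(-13)*0 = 182*0 = 0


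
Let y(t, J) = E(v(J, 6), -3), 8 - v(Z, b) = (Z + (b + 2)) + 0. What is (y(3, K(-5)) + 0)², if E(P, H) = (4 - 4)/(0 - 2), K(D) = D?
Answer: 0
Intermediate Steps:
v(Z, b) = 6 - Z - b (v(Z, b) = 8 - ((Z + (b + 2)) + 0) = 8 - ((Z + (2 + b)) + 0) = 8 - ((2 + Z + b) + 0) = 8 - (2 + Z + b) = 8 + (-2 - Z - b) = 6 - Z - b)
E(P, H) = 0 (E(P, H) = 0/(-2) = 0*(-½) = 0)
y(t, J) = 0
(y(3, K(-5)) + 0)² = (0 + 0)² = 0² = 0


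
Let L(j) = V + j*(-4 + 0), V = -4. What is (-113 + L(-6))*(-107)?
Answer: 9951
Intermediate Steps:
L(j) = -4 - 4*j (L(j) = -4 + j*(-4 + 0) = -4 + j*(-4) = -4 - 4*j)
(-113 + L(-6))*(-107) = (-113 + (-4 - 4*(-6)))*(-107) = (-113 + (-4 + 24))*(-107) = (-113 + 20)*(-107) = -93*(-107) = 9951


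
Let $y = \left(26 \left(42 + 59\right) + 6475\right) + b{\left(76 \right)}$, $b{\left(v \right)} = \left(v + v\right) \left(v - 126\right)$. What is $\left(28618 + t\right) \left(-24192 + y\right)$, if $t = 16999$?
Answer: $-1035095347$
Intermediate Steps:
$b{\left(v \right)} = 2 v \left(-126 + v\right)$
$y = 1501$ ($y = \left(26 \left(42 + 59\right) + 6475\right) + 2 \cdot 76 \left(-126 + 76\right) = \left(26 \cdot 101 + 6475\right) + 2 \cdot 76 \left(-50\right) = \left(2626 + 6475\right) - 7600 = 9101 - 7600 = 1501$)
$\left(28618 + t\right) \left(-24192 + y\right) = \left(28618 + 16999\right) \left(-24192 + 1501\right) = 45617 \left(-22691\right) = -1035095347$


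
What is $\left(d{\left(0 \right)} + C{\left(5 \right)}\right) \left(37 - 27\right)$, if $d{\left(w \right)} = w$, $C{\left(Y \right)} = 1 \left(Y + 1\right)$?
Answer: $60$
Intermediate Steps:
$C{\left(Y \right)} = 1 + Y$ ($C{\left(Y \right)} = 1 \left(1 + Y\right) = 1 + Y$)
$\left(d{\left(0 \right)} + C{\left(5 \right)}\right) \left(37 - 27\right) = \left(0 + \left(1 + 5\right)\right) \left(37 - 27\right) = \left(0 + 6\right) 10 = 6 \cdot 10 = 60$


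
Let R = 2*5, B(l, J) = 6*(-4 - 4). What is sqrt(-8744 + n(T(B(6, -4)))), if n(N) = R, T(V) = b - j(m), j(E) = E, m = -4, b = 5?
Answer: I*sqrt(8734) ≈ 93.456*I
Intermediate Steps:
B(l, J) = -48 (B(l, J) = 6*(-8) = -48)
T(V) = 9 (T(V) = 5 - 1*(-4) = 5 + 4 = 9)
R = 10
n(N) = 10
sqrt(-8744 + n(T(B(6, -4)))) = sqrt(-8744 + 10) = sqrt(-8734) = I*sqrt(8734)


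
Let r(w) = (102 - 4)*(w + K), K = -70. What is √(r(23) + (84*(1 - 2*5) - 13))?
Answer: 5*I*√215 ≈ 73.314*I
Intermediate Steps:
r(w) = -6860 + 98*w (r(w) = (102 - 4)*(w - 70) = 98*(-70 + w) = -6860 + 98*w)
√(r(23) + (84*(1 - 2*5) - 13)) = √((-6860 + 98*23) + (84*(1 - 2*5) - 13)) = √((-6860 + 2254) + (84*(1 - 10) - 13)) = √(-4606 + (84*(-9) - 13)) = √(-4606 + (-756 - 13)) = √(-4606 - 769) = √(-5375) = 5*I*√215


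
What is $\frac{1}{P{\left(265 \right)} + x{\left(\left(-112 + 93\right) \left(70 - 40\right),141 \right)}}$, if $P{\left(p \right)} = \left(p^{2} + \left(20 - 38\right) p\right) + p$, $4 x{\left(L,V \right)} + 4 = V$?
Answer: $\frac{4}{263017} \approx 1.5208 \cdot 10^{-5}$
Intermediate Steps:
$x{\left(L,V \right)} = -1 + \frac{V}{4}$
$P{\left(p \right)} = p^{2} - 17 p$ ($P{\left(p \right)} = \left(p^{2} - 18 p\right) + p = p^{2} - 17 p$)
$\frac{1}{P{\left(265 \right)} + x{\left(\left(-112 + 93\right) \left(70 - 40\right),141 \right)}} = \frac{1}{265 \left(-17 + 265\right) + \left(-1 + \frac{1}{4} \cdot 141\right)} = \frac{1}{265 \cdot 248 + \left(-1 + \frac{141}{4}\right)} = \frac{1}{65720 + \frac{137}{4}} = \frac{1}{\frac{263017}{4}} = \frac{4}{263017}$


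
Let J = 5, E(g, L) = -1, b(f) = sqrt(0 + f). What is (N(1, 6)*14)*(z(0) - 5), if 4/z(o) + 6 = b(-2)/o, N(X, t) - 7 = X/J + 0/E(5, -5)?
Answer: -504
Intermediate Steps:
b(f) = sqrt(f)
N(X, t) = 7 + X/5 (N(X, t) = 7 + (X/5 + 0/(-1)) = 7 + (X*(1/5) + 0*(-1)) = 7 + (X/5 + 0) = 7 + X/5)
z(o) = 4/(-6 + I*sqrt(2)/o) (z(o) = 4/(-6 + sqrt(-2)/o) = 4/(-6 + (I*sqrt(2))/o) = 4/(-6 + I*sqrt(2)/o))
(N(1, 6)*14)*(z(0) - 5) = ((7 + (1/5)*1)*14)*(-4*0/(6*0 - I*sqrt(2)) - 5) = ((7 + 1/5)*14)*(-4*0/(0 - I*sqrt(2)) - 5) = ((36/5)*14)*(-4*0/(-I*sqrt(2)) - 5) = 504*(-4*0*I*sqrt(2)/2 - 5)/5 = 504*(0 - 5)/5 = (504/5)*(-5) = -504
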